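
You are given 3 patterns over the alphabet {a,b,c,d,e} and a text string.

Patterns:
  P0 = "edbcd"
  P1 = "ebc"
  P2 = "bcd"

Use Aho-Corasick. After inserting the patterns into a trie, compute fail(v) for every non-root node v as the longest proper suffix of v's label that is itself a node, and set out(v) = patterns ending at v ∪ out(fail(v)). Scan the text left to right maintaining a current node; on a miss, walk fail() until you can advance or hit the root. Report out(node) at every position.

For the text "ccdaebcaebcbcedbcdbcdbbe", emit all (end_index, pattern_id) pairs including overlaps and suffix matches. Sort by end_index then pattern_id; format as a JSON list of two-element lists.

Construct AC machine:
Trie (insert patterns):
  n0 'ε': b→8 e→1
  n1 'e': b→6 d→2
  n2 'ed': b→3
  n3 'edb': c→4
  n4 'edbc': d→5
  n5 'edbcd': ·  [P0 ends]
  n6 'eb': c→7
  n7 'ebc': ·  [P1 ends]
  n8 'b': c→9
  n9 'bc': d→10
  n10 'bcd': ·  [P2 ends]

BFS fail/out derivation:
  fail(1) 'e': from fail(0)=0 chase 'e': 0 ⇒ 0;  out=∅∪out(0)=∅
  fail(8) 'b': from fail(0)=0 chase 'b': 0 ⇒ 0;  out=∅∪out(0)=∅
  fail(2) 'ed': from fail(1)=0 chase 'd': 0 ⇒ 0;  out=∅∪out(0)=∅
  fail(6) 'eb': from fail(1)=0 chase 'b': 0 ⇒ 8;  out=∅∪out(8)=∅
  fail(9) 'bc': from fail(8)=0 chase 'c': 0 ⇒ 0;  out=∅∪out(0)=∅
  fail(3) 'edb': from fail(2)=0 chase 'b': 0 ⇒ 8;  out=∅∪out(8)=∅
  fail(7) 'ebc': from fail(6)=8 chase 'c': 8 ⇒ 9;  out={1}∪out(9)={1}
  fail(10) 'bcd': from fail(9)=0 chase 'd': 0 ⇒ 0;  out={2}∪out(0)={2}
  fail(4) 'edbc': from fail(3)=8 chase 'c': 8 ⇒ 9;  out=∅∪out(9)=∅
  fail(5) 'edbcd': from fail(4)=9 chase 'd': 9 ⇒ 10;  out={0}∪out(10)={0,2}

Text stream:
i=0 'c': node 0→0
i=1 'c': node 0→0
i=2 'd': node 0→0
i=3 'a': node 0→0
i=4 'e': node 0→1
i=5 'b': node 1→6
i=6 'c': node 6→7  emit P1@[4:6]
i=7 'a': node 7→0 ·f
i=8 'e': node 0→1
i=9 'b': node 1→6
i=10 'c': node 6→7  emit P1@[8:10]
i=11 'b': node 7→8 ·f
i=12 'c': node 8→9
i=13 'e': node 9→1 ·f
i=14 'd': node 1→2
i=15 'b': node 2→3
i=16 'c': node 3→4
i=17 'd': node 4→5  emit P0@[13:17],P2@[15:17]
i=18 'b': node 5→8 ·f
i=19 'c': node 8→9
i=20 'd': node 9→10  emit P2@[18:20]
i=21 'b': node 10→8 ·f
i=22 'b': node 8→8 ·f
i=23 'e': node 8→1 ·f

Result: [[6,1],[10,1],[17,0],[17,2],[20,2]]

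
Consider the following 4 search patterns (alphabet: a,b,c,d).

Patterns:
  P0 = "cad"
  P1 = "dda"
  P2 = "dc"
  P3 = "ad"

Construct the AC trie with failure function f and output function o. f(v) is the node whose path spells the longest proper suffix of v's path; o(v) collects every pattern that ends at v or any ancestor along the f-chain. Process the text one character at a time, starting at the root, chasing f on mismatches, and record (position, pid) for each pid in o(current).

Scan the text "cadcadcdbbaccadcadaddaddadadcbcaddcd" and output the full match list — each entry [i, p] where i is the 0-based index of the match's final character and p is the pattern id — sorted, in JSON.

Construct AC machine:
Trie nodes:
  n0 'ε': a→8 c→1 d→4
  n1 'c': a→2
  n2 'ca': d→3
  n3 'cad': ·  ←P0
  n4 'd': c→7 d→5
  n5 'dd': a→6
  n6 'dda': ·  ←P1
  n7 'dc': ·  ←P2
  n8 'a': d→9
  n9 'ad': ·  ←P3

Failure links (BFS by depth):
  n1('c'): parent n0 fail=0; on 'c' 0 → fail=0;  out ∅∪∅=∅
  n4('d'): parent n0 fail=0; on 'd' 0 → fail=0;  out ∅∪∅=∅
  n8('a'): parent n0 fail=0; on 'a' 0 → fail=0;  out ∅∪∅=∅
  n2('ca'): parent n1 fail=0; on 'a' 0 → fail=8;  out ∅∪∅=∅
  n5('dd'): parent n4 fail=0; on 'd' 0 → fail=4;  out ∅∪∅=∅
  n7('dc'): parent n4 fail=0; on 'c' 0 → fail=1;  out {2}∪∅={2}
  n9('ad'): parent n8 fail=0; on 'd' 0 → fail=4;  out {3}∪∅={3}
  n3('cad'): parent n2 fail=8; on 'd' 8 → fail=9;  out {0}∪{3}={0,3}
  n6('dda'): parent n5 fail=4; on 'a' 4→0 → fail=8;  out {1}∪∅={1}

Text stream:
pos 0 'c': at 1
pos 1 'a': at 2
pos 2 'd': at 3  emit P0@[0:2],P3@[1:2]
pos 3 'c': at 7 (via fail)  emit P2@[2:3]
pos 4 'a': at 2 (via fail)
pos 5 'd': at 3  emit P0@[3:5],P3@[4:5]
pos 6 'c': at 7 (via fail)  emit P2@[5:6]
pos 7 'd': at 4 (via fail)
pos 8 'b': at 0 (via fail)
pos 9 'b': at 0
pos 10 'a': at 8
pos 11 'c': at 1 (via fail)
pos 12 'c': at 1 (via fail)
pos 13 'a': at 2
pos 14 'd': at 3  emit P0@[12:14],P3@[13:14]
pos 15 'c': at 7 (via fail)  emit P2@[14:15]
pos 16 'a': at 2 (via fail)
pos 17 'd': at 3  emit P0@[15:17],P3@[16:17]
pos 18 'a': at 8 (via fail)
pos 19 'd': at 9  emit P3@[18:19]
pos 20 'd': at 5 (via fail)
pos 21 'a': at 6  emit P1@[19:21]
pos 22 'd': at 9 (via fail)  emit P3@[21:22]
pos 23 'd': at 5 (via fail)
pos 24 'a': at 6  emit P1@[22:24]
pos 25 'd': at 9 (via fail)  emit P3@[24:25]
pos 26 'a': at 8 (via fail)
pos 27 'd': at 9  emit P3@[26:27]
pos 28 'c': at 7 (via fail)  emit P2@[27:28]
pos 29 'b': at 0 (via fail)
pos 30 'c': at 1
pos 31 'a': at 2
pos 32 'd': at 3  emit P0@[30:32],P3@[31:32]
pos 33 'd': at 5 (via fail)
pos 34 'c': at 7 (via fail)  emit P2@[33:34]
pos 35 'd': at 4 (via fail)

All matches (sorted): [[2,0],[2,3],[3,2],[5,0],[5,3],[6,2],[14,0],[14,3],[15,2],[17,0],[17,3],[19,3],[21,1],[22,3],[24,1],[25,3],[27,3],[28,2],[32,0],[32,3],[34,2]]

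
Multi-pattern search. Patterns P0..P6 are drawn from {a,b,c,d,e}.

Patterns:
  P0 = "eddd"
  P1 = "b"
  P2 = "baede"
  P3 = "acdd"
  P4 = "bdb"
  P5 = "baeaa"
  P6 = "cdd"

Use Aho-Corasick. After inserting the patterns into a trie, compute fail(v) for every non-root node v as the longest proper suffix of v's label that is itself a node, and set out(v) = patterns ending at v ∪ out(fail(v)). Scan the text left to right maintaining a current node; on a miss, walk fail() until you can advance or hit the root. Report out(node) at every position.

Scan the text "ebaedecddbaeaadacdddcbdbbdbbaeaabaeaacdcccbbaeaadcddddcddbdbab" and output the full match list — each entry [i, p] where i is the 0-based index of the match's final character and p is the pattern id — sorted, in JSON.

Build:
Trie nodes:
  0='ε' goto a→10 b→5 c→18 e→1
  1='e' goto d→2
  2='ed' goto d→3
  3='edd' goto d→4
  4='eddd' goto ·  ←P0
  5='b' goto a→6 d→14  ←P1
  6='ba' goto e→7
  7='bae' goto a→16 d→8
  8='baed' goto e→9
  9='baede' goto ·  ←P2
  10='a' goto c→11
  11='ac' goto d→12
  12='acd' goto d→13
  13='acdd' goto ·  ←P3
  14='bd' goto b→15
  15='bdb' goto ·  ←P4
  16='baea' goto a→17
  17='baeaa' goto ·  ←P5
  18='c' goto d→19
  19='cd' goto d→20
  20='cdd' goto ·  ←P6

BFS fail/out derivation:
  fail(1) 'e': from fail(0)=0 chase 'e': 0 ⇒ 0;  out=∅∪out(0)=∅
  fail(5) 'b': from fail(0)=0 chase 'b': 0 ⇒ 0;  out={1}∪out(0)={1}
  fail(10) 'a': from fail(0)=0 chase 'a': 0 ⇒ 0;  out=∅∪out(0)=∅
  fail(18) 'c': from fail(0)=0 chase 'c': 0 ⇒ 0;  out=∅∪out(0)=∅
  fail(2) 'ed': from fail(1)=0 chase 'd': 0 ⇒ 0;  out=∅∪out(0)=∅
  fail(6) 'ba': from fail(5)=0 chase 'a': 0 ⇒ 10;  out=∅∪out(10)=∅
  fail(11) 'ac': from fail(10)=0 chase 'c': 0 ⇒ 18;  out=∅∪out(18)=∅
  fail(14) 'bd': from fail(5)=0 chase 'd': 0 ⇒ 0;  out=∅∪out(0)=∅
  fail(19) 'cd': from fail(18)=0 chase 'd': 0 ⇒ 0;  out=∅∪out(0)=∅
  fail(3) 'edd': from fail(2)=0 chase 'd': 0 ⇒ 0;  out=∅∪out(0)=∅
  fail(7) 'bae': from fail(6)=10 chase 'e': 10→0 ⇒ 1;  out=∅∪out(1)=∅
  fail(12) 'acd': from fail(11)=18 chase 'd': 18 ⇒ 19;  out=∅∪out(19)=∅
  fail(15) 'bdb': from fail(14)=0 chase 'b': 0 ⇒ 5;  out={4}∪out(5)={1,4}
  fail(20) 'cdd': from fail(19)=0 chase 'd': 0 ⇒ 0;  out={6}∪out(0)={6}
  fail(4) 'eddd': from fail(3)=0 chase 'd': 0 ⇒ 0;  out={0}∪out(0)={0}
  fail(8) 'baed': from fail(7)=1 chase 'd': 1 ⇒ 2;  out=∅∪out(2)=∅
  fail(13) 'acdd': from fail(12)=19 chase 'd': 19 ⇒ 20;  out={3}∪out(20)={3,6}
  fail(16) 'baea': from fail(7)=1 chase 'a': 1→0 ⇒ 10;  out=∅∪out(10)=∅
  fail(9) 'baede': from fail(8)=2 chase 'e': 2→0 ⇒ 1;  out={2}∪out(1)={2}
  fail(17) 'baeaa': from fail(16)=10 chase 'a': 10→0 ⇒ 10;  out={5}∪out(10)={5}

Scan:
pos 0 'e': at 1
pos 1 'b': at 5 (via fail)  → match P1@[1:1]
pos 2 'a': at 6
pos 3 'e': at 7
pos 4 'd': at 8
pos 5 'e': at 9  → match P2@[1:5]
pos 6 'c': at 18 (via fail)
pos 7 'd': at 19
pos 8 'd': at 20  → match P6@[6:8]
pos 9 'b': at 5 (via fail)  → match P1@[9:9]
pos 10 'a': at 6
pos 11 'e': at 7
pos 12 'a': at 16
pos 13 'a': at 17  → match P5@[9:13]
pos 14 'd': at 0 (via fail)
pos 15 'a': at 10
pos 16 'c': at 11
pos 17 'd': at 12
pos 18 'd': at 13  → match P3@[15:18],P6@[16:18]
pos 19 'd': at 0 (via fail)
pos 20 'c': at 18
pos 21 'b': at 5 (via fail)  → match P1@[21:21]
pos 22 'd': at 14
pos 23 'b': at 15  → match P1@[23:23],P4@[21:23]
pos 24 'b': at 5 (via fail)  → match P1@[24:24]
pos 25 'd': at 14
pos 26 'b': at 15  → match P1@[26:26],P4@[24:26]
pos 27 'b': at 5 (via fail)  → match P1@[27:27]
pos 28 'a': at 6
pos 29 'e': at 7
pos 30 'a': at 16
pos 31 'a': at 17  → match P5@[27:31]
pos 32 'b': at 5 (via fail)  → match P1@[32:32]
pos 33 'a': at 6
pos 34 'e': at 7
pos 35 'a': at 16
pos 36 'a': at 17  → match P5@[32:36]
pos 37 'c': at 11 (via fail)
pos 38 'd': at 12
pos 39 'c': at 18 (via fail)
pos 40 'c': at 18 (via fail)
pos 41 'c': at 18 (via fail)
pos 42 'b': at 5 (via fail)  → match P1@[42:42]
pos 43 'b': at 5 (via fail)  → match P1@[43:43]
pos 44 'a': at 6
pos 45 'e': at 7
pos 46 'a': at 16
pos 47 'a': at 17  → match P5@[43:47]
pos 48 'd': at 0 (via fail)
pos 49 'c': at 18
pos 50 'd': at 19
pos 51 'd': at 20  → match P6@[49:51]
pos 52 'd': at 0 (via fail)
pos 53 'd': at 0
pos 54 'c': at 18
pos 55 'd': at 19
pos 56 'd': at 20  → match P6@[54:56]
pos 57 'b': at 5 (via fail)  → match P1@[57:57]
pos 58 'd': at 14
pos 59 'b': at 15  → match P1@[59:59],P4@[57:59]
pos 60 'a': at 6 (via fail)
pos 61 'b': at 5 (via fail)  → match P1@[61:61]

Result: [[1,1],[5,2],[8,6],[9,1],[13,5],[18,3],[18,6],[21,1],[23,1],[23,4],[24,1],[26,1],[26,4],[27,1],[31,5],[32,1],[36,5],[42,1],[43,1],[47,5],[51,6],[56,6],[57,1],[59,1],[59,4],[61,1]]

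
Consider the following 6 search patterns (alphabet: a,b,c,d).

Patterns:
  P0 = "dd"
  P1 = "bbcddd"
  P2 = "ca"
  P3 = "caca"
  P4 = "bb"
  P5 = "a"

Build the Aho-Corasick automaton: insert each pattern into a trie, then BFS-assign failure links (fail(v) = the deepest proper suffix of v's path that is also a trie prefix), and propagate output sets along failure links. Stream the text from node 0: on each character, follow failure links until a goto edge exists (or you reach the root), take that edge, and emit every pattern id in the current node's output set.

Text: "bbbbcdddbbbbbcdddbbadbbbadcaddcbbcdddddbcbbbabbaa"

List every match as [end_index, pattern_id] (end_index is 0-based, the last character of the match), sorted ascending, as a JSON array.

Build:
Trie (insert patterns):
  n0 'ε': a→13 b→3 c→9 d→1
  n1 'd': d→2
  n2 'dd': ·  ←P0
  n3 'b': b→4
  n4 'bb': c→5  ←P4
  n5 'bbc': d→6
  n6 'bbcd': d→7
  n7 'bbcdd': d→8
  n8 'bbcddd': ·  ←P1
  n9 'c': a→10
  n10 'ca': c→11  ←P2
  n11 'cac': a→12
  n12 'caca': ·  ←P3
  n13 'a': ·  ←P5

Failure links (BFS by depth):
  n1('d'): parent n0 fail=0; on 'd' 0 → fail=0;  out ∅∪∅=∅
  n3('b'): parent n0 fail=0; on 'b' 0 → fail=0;  out ∅∪∅=∅
  n9('c'): parent n0 fail=0; on 'c' 0 → fail=0;  out ∅∪∅=∅
  n13('a'): parent n0 fail=0; on 'a' 0 → fail=0;  out {5}∪∅={5}
  n2('dd'): parent n1 fail=0; on 'd' 0 → fail=1;  out {0}∪∅={0}
  n4('bb'): parent n3 fail=0; on 'b' 0 → fail=3;  out {4}∪∅={4}
  n10('ca'): parent n9 fail=0; on 'a' 0 → fail=13;  out {2}∪{5}={2,5}
  n5('bbc'): parent n4 fail=3; on 'c' 3→0 → fail=9;  out ∅∪∅=∅
  n11('cac'): parent n10 fail=13; on 'c' 13→0 → fail=9;  out ∅∪∅=∅
  n6('bbcd'): parent n5 fail=9; on 'd' 9→0 → fail=1;  out ∅∪∅=∅
  n12('caca'): parent n11 fail=9; on 'a' 9 → fail=10;  out {3}∪{2,5}={2,3,5}
  n7('bbcdd'): parent n6 fail=1; on 'd' 1 → fail=2;  out ∅∪{0}={0}
  n8('bbcddd'): parent n7 fail=2; on 'd' 2→1 → fail=2;  out {1}∪{0}={0,1}

Run:
pos 0 'b': at 3
pos 1 'b': at 4  ** P4@[0:1]
pos 2 'b': at 4 ·f  ** P4@[1:2]
pos 3 'b': at 4 ·f  ** P4@[2:3]
pos 4 'c': at 5
pos 5 'd': at 6
pos 6 'd': at 7  ** P0@[5:6]
pos 7 'd': at 8  ** P0@[6:7],P1@[2:7]
pos 8 'b': at 3 ·f
pos 9 'b': at 4  ** P4@[8:9]
pos 10 'b': at 4 ·f  ** P4@[9:10]
pos 11 'b': at 4 ·f  ** P4@[10:11]
pos 12 'b': at 4 ·f  ** P4@[11:12]
pos 13 'c': at 5
pos 14 'd': at 6
pos 15 'd': at 7  ** P0@[14:15]
pos 16 'd': at 8  ** P0@[15:16],P1@[11:16]
pos 17 'b': at 3 ·f
pos 18 'b': at 4  ** P4@[17:18]
pos 19 'a': at 13 ·f  ** P5@[19:19]
pos 20 'd': at 1 ·f
pos 21 'b': at 3 ·f
pos 22 'b': at 4  ** P4@[21:22]
pos 23 'b': at 4 ·f  ** P4@[22:23]
pos 24 'a': at 13 ·f  ** P5@[24:24]
pos 25 'd': at 1 ·f
pos 26 'c': at 9 ·f
pos 27 'a': at 10  ** P2@[26:27],P5@[27:27]
pos 28 'd': at 1 ·f
pos 29 'd': at 2  ** P0@[28:29]
pos 30 'c': at 9 ·f
pos 31 'b': at 3 ·f
pos 32 'b': at 4  ** P4@[31:32]
pos 33 'c': at 5
pos 34 'd': at 6
pos 35 'd': at 7  ** P0@[34:35]
pos 36 'd': at 8  ** P0@[35:36],P1@[31:36]
pos 37 'd': at 2 ·f  ** P0@[36:37]
pos 38 'd': at 2 ·f  ** P0@[37:38]
pos 39 'b': at 3 ·f
pos 40 'c': at 9 ·f
pos 41 'b': at 3 ·f
pos 42 'b': at 4  ** P4@[41:42]
pos 43 'b': at 4 ·f  ** P4@[42:43]
pos 44 'a': at 13 ·f  ** P5@[44:44]
pos 45 'b': at 3 ·f
pos 46 'b': at 4  ** P4@[45:46]
pos 47 'a': at 13 ·f  ** P5@[47:47]
pos 48 'a': at 13 ·f  ** P5@[48:48]

All matches (sorted): [[1,4],[2,4],[3,4],[6,0],[7,0],[7,1],[9,4],[10,4],[11,4],[12,4],[15,0],[16,0],[16,1],[18,4],[19,5],[22,4],[23,4],[24,5],[27,2],[27,5],[29,0],[32,4],[35,0],[36,0],[36,1],[37,0],[38,0],[42,4],[43,4],[44,5],[46,4],[47,5],[48,5]]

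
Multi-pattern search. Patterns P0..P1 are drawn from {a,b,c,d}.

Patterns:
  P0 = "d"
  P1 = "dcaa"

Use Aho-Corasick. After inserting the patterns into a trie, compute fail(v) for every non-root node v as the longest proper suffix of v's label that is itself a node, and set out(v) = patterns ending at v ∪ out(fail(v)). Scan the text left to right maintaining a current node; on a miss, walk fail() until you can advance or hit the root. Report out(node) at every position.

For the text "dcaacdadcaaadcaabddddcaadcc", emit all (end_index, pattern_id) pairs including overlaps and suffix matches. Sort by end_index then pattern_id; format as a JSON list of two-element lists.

Construct AC machine:
Trie (insert patterns):
  n0 'ε': d→1
  n1 'd': c→2  ←P0
  n2 'dc': a→3
  n3 'dca': a→4
  n4 'dcaa': ·  ←P1

Failure links (BFS by depth):
  n1('d'): parent n0 fail=0; on 'd' 0 → fail=0;  out {0}∪∅={0}
  n2('dc'): parent n1 fail=0; on 'c' 0 → fail=0;  out ∅∪∅=∅
  n3('dca'): parent n2 fail=0; on 'a' 0 → fail=0;  out ∅∪∅=∅
  n4('dcaa'): parent n3 fail=0; on 'a' 0 → fail=0;  out {1}∪∅={1}

Text stream:
pos 0 'd': at 1  → match P0@[0:0]
pos 1 'c': at 2
pos 2 'a': at 3
pos 3 'a': at 4  → match P1@[0:3]
pos 4 'c': at 0 (fail-walked)
pos 5 'd': at 1  → match P0@[5:5]
pos 6 'a': at 0 (fail-walked)
pos 7 'd': at 1  → match P0@[7:7]
pos 8 'c': at 2
pos 9 'a': at 3
pos 10 'a': at 4  → match P1@[7:10]
pos 11 'a': at 0 (fail-walked)
pos 12 'd': at 1  → match P0@[12:12]
pos 13 'c': at 2
pos 14 'a': at 3
pos 15 'a': at 4  → match P1@[12:15]
pos 16 'b': at 0 (fail-walked)
pos 17 'd': at 1  → match P0@[17:17]
pos 18 'd': at 1 (fail-walked)  → match P0@[18:18]
pos 19 'd': at 1 (fail-walked)  → match P0@[19:19]
pos 20 'd': at 1 (fail-walked)  → match P0@[20:20]
pos 21 'c': at 2
pos 22 'a': at 3
pos 23 'a': at 4  → match P1@[20:23]
pos 24 'd': at 1 (fail-walked)  → match P0@[24:24]
pos 25 'c': at 2
pos 26 'c': at 0 (fail-walked)

All matches (sorted): [[0,0],[3,1],[5,0],[7,0],[10,1],[12,0],[15,1],[17,0],[18,0],[19,0],[20,0],[23,1],[24,0]]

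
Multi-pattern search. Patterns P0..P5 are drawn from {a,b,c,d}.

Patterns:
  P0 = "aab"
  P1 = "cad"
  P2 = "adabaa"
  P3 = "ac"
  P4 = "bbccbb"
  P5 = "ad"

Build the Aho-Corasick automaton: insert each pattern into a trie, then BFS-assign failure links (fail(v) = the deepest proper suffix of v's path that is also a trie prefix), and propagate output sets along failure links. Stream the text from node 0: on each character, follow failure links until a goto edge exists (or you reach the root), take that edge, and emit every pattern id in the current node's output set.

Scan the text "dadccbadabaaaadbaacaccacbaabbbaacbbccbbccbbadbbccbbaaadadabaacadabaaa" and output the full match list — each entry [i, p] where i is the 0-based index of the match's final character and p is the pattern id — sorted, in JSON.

Construct AC machine:
Trie (insert patterns):
  0='ε' goto a→1 b→13 c→4
  1='a' goto a→2 c→12 d→7
  2='aa' goto b→3
  3='aab' goto ·  [P0 ends]
  4='c' goto a→5
  5='ca' goto d→6
  6='cad' goto ·  [P1 ends]
  7='ad' goto a→8  [P5 ends]
  8='ada' goto b→9
  9='adab' goto a→10
  10='adaba' goto a→11
  11='adabaa' goto ·  [P2 ends]
  12='ac' goto ·  [P3 ends]
  13='b' goto b→14
  14='bb' goto c→15
  15='bbc' goto c→16
  16='bbcc' goto b→17
  17='bbccb' goto b→18
  18='bbccbb' goto ·  [P4 ends]

Failure links (BFS by depth):
  fail(1) 'a': from fail(0)=0 chase 'a': 0 ⇒ 0;  out=∅∪out(0)=∅
  fail(4) 'c': from fail(0)=0 chase 'c': 0 ⇒ 0;  out=∅∪out(0)=∅
  fail(13) 'b': from fail(0)=0 chase 'b': 0 ⇒ 0;  out=∅∪out(0)=∅
  fail(2) 'aa': from fail(1)=0 chase 'a': 0 ⇒ 1;  out=∅∪out(1)=∅
  fail(5) 'ca': from fail(4)=0 chase 'a': 0 ⇒ 1;  out=∅∪out(1)=∅
  fail(7) 'ad': from fail(1)=0 chase 'd': 0 ⇒ 0;  out={5}∪out(0)={5}
  fail(12) 'ac': from fail(1)=0 chase 'c': 0 ⇒ 4;  out={3}∪out(4)={3}
  fail(14) 'bb': from fail(13)=0 chase 'b': 0 ⇒ 13;  out=∅∪out(13)=∅
  fail(3) 'aab': from fail(2)=1 chase 'b': 1→0 ⇒ 13;  out={0}∪out(13)={0}
  fail(6) 'cad': from fail(5)=1 chase 'd': 1 ⇒ 7;  out={1}∪out(7)={1,5}
  fail(8) 'ada': from fail(7)=0 chase 'a': 0 ⇒ 1;  out=∅∪out(1)=∅
  fail(15) 'bbc': from fail(14)=13 chase 'c': 13→0 ⇒ 4;  out=∅∪out(4)=∅
  fail(9) 'adab': from fail(8)=1 chase 'b': 1→0 ⇒ 13;  out=∅∪out(13)=∅
  fail(16) 'bbcc': from fail(15)=4 chase 'c': 4→0 ⇒ 4;  out=∅∪out(4)=∅
  fail(10) 'adaba': from fail(9)=13 chase 'a': 13→0 ⇒ 1;  out=∅∪out(1)=∅
  fail(17) 'bbccb': from fail(16)=4 chase 'b': 4→0 ⇒ 13;  out=∅∪out(13)=∅
  fail(11) 'adabaa': from fail(10)=1 chase 'a': 1 ⇒ 2;  out={2}∪out(2)={2}
  fail(18) 'bbccbb': from fail(17)=13 chase 'b': 13 ⇒ 14;  out={4}∪out(14)={4}

Run:
i=0 'd': node 0→0
i=1 'a': node 0→1
i=2 'd': node 1→7  emit P5@[1:2]
i=3 'c': node 7→4 (via fail)
i=4 'c': node 4→4 (via fail)
i=5 'b': node 4→13 (via fail)
i=6 'a': node 13→1 (via fail)
i=7 'd': node 1→7  emit P5@[6:7]
i=8 'a': node 7→8
i=9 'b': node 8→9
i=10 'a': node 9→10
i=11 'a': node 10→11  emit P2@[6:11]
i=12 'a': node 11→2 (via fail)
i=13 'a': node 2→2 (via fail)
i=14 'd': node 2→7 (via fail)  emit P5@[13:14]
i=15 'b': node 7→13 (via fail)
i=16 'a': node 13→1 (via fail)
i=17 'a': node 1→2
i=18 'c': node 2→12 (via fail)  emit P3@[17:18]
i=19 'a': node 12→5 (via fail)
i=20 'c': node 5→12 (via fail)  emit P3@[19:20]
i=21 'c': node 12→4 (via fail)
i=22 'a': node 4→5
i=23 'c': node 5→12 (via fail)  emit P3@[22:23]
i=24 'b': node 12→13 (via fail)
i=25 'a': node 13→1 (via fail)
i=26 'a': node 1→2
i=27 'b': node 2→3  emit P0@[25:27]
i=28 'b': node 3→14 (via fail)
i=29 'b': node 14→14 (via fail)
i=30 'a': node 14→1 (via fail)
i=31 'a': node 1→2
i=32 'c': node 2→12 (via fail)  emit P3@[31:32]
i=33 'b': node 12→13 (via fail)
i=34 'b': node 13→14
i=35 'c': node 14→15
i=36 'c': node 15→16
i=37 'b': node 16→17
i=38 'b': node 17→18  emit P4@[33:38]
i=39 'c': node 18→15 (via fail)
i=40 'c': node 15→16
i=41 'b': node 16→17
i=42 'b': node 17→18  emit P4@[37:42]
i=43 'a': node 18→1 (via fail)
i=44 'd': node 1→7  emit P5@[43:44]
i=45 'b': node 7→13 (via fail)
i=46 'b': node 13→14
i=47 'c': node 14→15
i=48 'c': node 15→16
i=49 'b': node 16→17
i=50 'b': node 17→18  emit P4@[45:50]
i=51 'a': node 18→1 (via fail)
i=52 'a': node 1→2
i=53 'a': node 2→2 (via fail)
i=54 'd': node 2→7 (via fail)  emit P5@[53:54]
i=55 'a': node 7→8
i=56 'd': node 8→7 (via fail)  emit P5@[55:56]
i=57 'a': node 7→8
i=58 'b': node 8→9
i=59 'a': node 9→10
i=60 'a': node 10→11  emit P2@[55:60]
i=61 'c': node 11→12 (via fail)  emit P3@[60:61]
i=62 'a': node 12→5 (via fail)
i=63 'd': node 5→6  emit P1@[61:63],P5@[62:63]
i=64 'a': node 6→8 (via fail)
i=65 'b': node 8→9
i=66 'a': node 9→10
i=67 'a': node 10→11  emit P2@[62:67]
i=68 'a': node 11→2 (via fail)

All matches (sorted): [[2,5],[7,5],[11,2],[14,5],[18,3],[20,3],[23,3],[27,0],[32,3],[38,4],[42,4],[44,5],[50,4],[54,5],[56,5],[60,2],[61,3],[63,1],[63,5],[67,2]]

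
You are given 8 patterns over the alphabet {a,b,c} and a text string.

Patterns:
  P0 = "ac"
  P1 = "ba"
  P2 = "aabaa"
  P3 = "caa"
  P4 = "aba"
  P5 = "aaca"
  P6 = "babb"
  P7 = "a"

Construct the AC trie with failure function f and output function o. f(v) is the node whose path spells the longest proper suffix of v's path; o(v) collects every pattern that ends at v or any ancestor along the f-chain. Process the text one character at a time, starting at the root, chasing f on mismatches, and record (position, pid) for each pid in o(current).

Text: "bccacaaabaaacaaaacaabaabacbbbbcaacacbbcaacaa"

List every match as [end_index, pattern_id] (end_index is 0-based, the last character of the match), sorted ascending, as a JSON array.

Build automaton:
Trie nodes:
  n0 'ε': a→1 b→3 c→9
  n1 'a': a→5 b→12 c→2  ←P7
  n2 'ac': ·  ←P0
  n3 'b': a→4
  n4 'ba': b→16  ←P1
  n5 'aa': b→6 c→14
  n6 'aab': a→7
  n7 'aaba': a→8
  n8 'aabaa': ·  ←P2
  n9 'c': a→10
  n10 'ca': a→11
  n11 'caa': ·  ←P3
  n12 'ab': a→13
  n13 'aba': ·  ←P4
  n14 'aac': a→15
  n15 'aaca': ·  ←P5
  n16 'bab': b→17
  n17 'babb': ·  ←P6

Failure links (BFS by depth):
  fail(1) 'a': from fail(0)=0 chase 'a': 0 ⇒ 0;  out={7}∪out(0)={7}
  fail(3) 'b': from fail(0)=0 chase 'b': 0 ⇒ 0;  out=∅∪out(0)=∅
  fail(9) 'c': from fail(0)=0 chase 'c': 0 ⇒ 0;  out=∅∪out(0)=∅
  fail(2) 'ac': from fail(1)=0 chase 'c': 0 ⇒ 9;  out={0}∪out(9)={0}
  fail(4) 'ba': from fail(3)=0 chase 'a': 0 ⇒ 1;  out={1}∪out(1)={1,7}
  fail(5) 'aa': from fail(1)=0 chase 'a': 0 ⇒ 1;  out=∅∪out(1)={7}
  fail(10) 'ca': from fail(9)=0 chase 'a': 0 ⇒ 1;  out=∅∪out(1)={7}
  fail(12) 'ab': from fail(1)=0 chase 'b': 0 ⇒ 3;  out=∅∪out(3)=∅
  fail(6) 'aab': from fail(5)=1 chase 'b': 1 ⇒ 12;  out=∅∪out(12)=∅
  fail(11) 'caa': from fail(10)=1 chase 'a': 1 ⇒ 5;  out={3}∪out(5)={3,7}
  fail(13) 'aba': from fail(12)=3 chase 'a': 3 ⇒ 4;  out={4}∪out(4)={1,4,7}
  fail(14) 'aac': from fail(5)=1 chase 'c': 1 ⇒ 2;  out=∅∪out(2)={0}
  fail(16) 'bab': from fail(4)=1 chase 'b': 1 ⇒ 12;  out=∅∪out(12)=∅
  fail(7) 'aaba': from fail(6)=12 chase 'a': 12 ⇒ 13;  out=∅∪out(13)={1,4,7}
  fail(15) 'aaca': from fail(14)=2 chase 'a': 2→9 ⇒ 10;  out={5}∪out(10)={5,7}
  fail(17) 'babb': from fail(16)=12 chase 'b': 12→3→0 ⇒ 3;  out={6}∪out(3)={6}
  fail(8) 'aabaa': from fail(7)=13 chase 'a': 13→4→1 ⇒ 5;  out={2}∪out(5)={2,7}

Text stream:
pos 0 'b': at 3
pos 1 'c': at 9 (via fail)
pos 2 'c': at 9 (via fail)
pos 3 'a': at 10  emit P7@[3:3]
pos 4 'c': at 2 (via fail)  emit P0@[3:4]
pos 5 'a': at 10 (via fail)  emit P7@[5:5]
pos 6 'a': at 11  emit P3@[4:6],P7@[6:6]
pos 7 'a': at 5 (via fail)  emit P7@[7:7]
pos 8 'b': at 6
pos 9 'a': at 7  emit P1@[8:9],P4@[7:9],P7@[9:9]
pos 10 'a': at 8  emit P2@[6:10],P7@[10:10]
pos 11 'a': at 5 (via fail)  emit P7@[11:11]
pos 12 'c': at 14  emit P0@[11:12]
pos 13 'a': at 15  emit P5@[10:13],P7@[13:13]
pos 14 'a': at 11 (via fail)  emit P3@[12:14],P7@[14:14]
pos 15 'a': at 5 (via fail)  emit P7@[15:15]
pos 16 'a': at 5 (via fail)  emit P7@[16:16]
pos 17 'c': at 14  emit P0@[16:17]
pos 18 'a': at 15  emit P5@[15:18],P7@[18:18]
pos 19 'a': at 11 (via fail)  emit P3@[17:19],P7@[19:19]
pos 20 'b': at 6 (via fail)
pos 21 'a': at 7  emit P1@[20:21],P4@[19:21],P7@[21:21]
pos 22 'a': at 8  emit P2@[18:22],P7@[22:22]
pos 23 'b': at 6 (via fail)
pos 24 'a': at 7  emit P1@[23:24],P4@[22:24],P7@[24:24]
pos 25 'c': at 2 (via fail)  emit P0@[24:25]
pos 26 'b': at 3 (via fail)
pos 27 'b': at 3 (via fail)
pos 28 'b': at 3 (via fail)
pos 29 'b': at 3 (via fail)
pos 30 'c': at 9 (via fail)
pos 31 'a': at 10  emit P7@[31:31]
pos 32 'a': at 11  emit P3@[30:32],P7@[32:32]
pos 33 'c': at 14 (via fail)  emit P0@[32:33]
pos 34 'a': at 15  emit P5@[31:34],P7@[34:34]
pos 35 'c': at 2 (via fail)  emit P0@[34:35]
pos 36 'b': at 3 (via fail)
pos 37 'b': at 3 (via fail)
pos 38 'c': at 9 (via fail)
pos 39 'a': at 10  emit P7@[39:39]
pos 40 'a': at 11  emit P3@[38:40],P7@[40:40]
pos 41 'c': at 14 (via fail)  emit P0@[40:41]
pos 42 'a': at 15  emit P5@[39:42],P7@[42:42]
pos 43 'a': at 11 (via fail)  emit P3@[41:43],P7@[43:43]

Result: [[3,7],[4,0],[5,7],[6,3],[6,7],[7,7],[9,1],[9,4],[9,7],[10,2],[10,7],[11,7],[12,0],[13,5],[13,7],[14,3],[14,7],[15,7],[16,7],[17,0],[18,5],[18,7],[19,3],[19,7],[21,1],[21,4],[21,7],[22,2],[22,7],[24,1],[24,4],[24,7],[25,0],[31,7],[32,3],[32,7],[33,0],[34,5],[34,7],[35,0],[39,7],[40,3],[40,7],[41,0],[42,5],[42,7],[43,3],[43,7]]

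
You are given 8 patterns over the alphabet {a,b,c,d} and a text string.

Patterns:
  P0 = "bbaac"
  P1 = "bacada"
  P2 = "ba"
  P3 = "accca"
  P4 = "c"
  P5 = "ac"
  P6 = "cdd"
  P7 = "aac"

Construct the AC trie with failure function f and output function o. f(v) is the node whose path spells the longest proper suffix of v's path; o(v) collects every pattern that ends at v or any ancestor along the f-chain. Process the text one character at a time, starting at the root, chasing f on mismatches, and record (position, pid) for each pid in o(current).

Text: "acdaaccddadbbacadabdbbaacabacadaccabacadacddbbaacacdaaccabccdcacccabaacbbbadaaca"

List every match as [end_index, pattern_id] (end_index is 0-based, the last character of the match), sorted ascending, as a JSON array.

Build automaton:
Trie nodes:
  n0 'ε': a→11 b→1 c→16
  n1 'b': a→6 b→2
  n2 'bb': a→3
  n3 'bba': a→4
  n4 'bbaa': c→5
  n5 'bbaac': ·  [P0 ends]
  n6 'ba': c→7  [P2 ends]
  n7 'bac': a→8
  n8 'baca': d→9
  n9 'bacad': a→10
  n10 'bacada': ·  [P1 ends]
  n11 'a': a→19 c→12
  n12 'ac': c→13  [P5 ends]
  n13 'acc': c→14
  n14 'accc': a→15
  n15 'accca': ·  [P3 ends]
  n16 'c': d→17  [P4 ends]
  n17 'cd': d→18
  n18 'cdd': ·  [P6 ends]
  n19 'aa': c→20
  n20 'aac': ·  [P7 ends]

Failure links (BFS by depth):
  n1('b'): parent n0 fail=0; on 'b' 0 → fail=0;  out ∅∪∅=∅
  n11('a'): parent n0 fail=0; on 'a' 0 → fail=0;  out ∅∪∅=∅
  n16('c'): parent n0 fail=0; on 'c' 0 → fail=0;  out {4}∪∅={4}
  n2('bb'): parent n1 fail=0; on 'b' 0 → fail=1;  out ∅∪∅=∅
  n6('ba'): parent n1 fail=0; on 'a' 0 → fail=11;  out {2}∪∅={2}
  n12('ac'): parent n11 fail=0; on 'c' 0 → fail=16;  out {5}∪{4}={4,5}
  n17('cd'): parent n16 fail=0; on 'd' 0 → fail=0;  out ∅∪∅=∅
  n19('aa'): parent n11 fail=0; on 'a' 0 → fail=11;  out ∅∪∅=∅
  n3('bba'): parent n2 fail=1; on 'a' 1 → fail=6;  out ∅∪{2}={2}
  n7('bac'): parent n6 fail=11; on 'c' 11 → fail=12;  out ∅∪{4,5}={4,5}
  n13('acc'): parent n12 fail=16; on 'c' 16→0 → fail=16;  out ∅∪{4}={4}
  n18('cdd'): parent n17 fail=0; on 'd' 0 → fail=0;  out {6}∪∅={6}
  n20('aac'): parent n19 fail=11; on 'c' 11 → fail=12;  out {7}∪{4,5}={4,5,7}
  n4('bbaa'): parent n3 fail=6; on 'a' 6→11 → fail=19;  out ∅∪∅=∅
  n8('baca'): parent n7 fail=12; on 'a' 12→16→0 → fail=11;  out ∅∪∅=∅
  n14('accc'): parent n13 fail=16; on 'c' 16→0 → fail=16;  out ∅∪{4}={4}
  n5('bbaac'): parent n4 fail=19; on 'c' 19 → fail=20;  out {0}∪{4,5,7}={0,4,5,7}
  n9('bacad'): parent n8 fail=11; on 'd' 11→0 → fail=0;  out ∅∪∅=∅
  n15('accca'): parent n14 fail=16; on 'a' 16→0 → fail=11;  out {3}∪∅={3}
  n10('bacada'): parent n9 fail=0; on 'a' 0 → fail=11;  out {1}∪∅={1}

Scan:
[0] read 'a'  n0⇒n11
[1] read 'c'  n11⇒n12  → match P4@[1:1],P5@[0:1]
[2] read 'd'  n12⇒n17 (via fail)
[3] read 'a'  n17⇒n11 (via fail)
[4] read 'a'  n11⇒n19
[5] read 'c'  n19⇒n20  → match P4@[5:5],P5@[4:5],P7@[3:5]
[6] read 'c'  n20⇒n13 (via fail)  → match P4@[6:6]
[7] read 'd'  n13⇒n17 (via fail)
[8] read 'd'  n17⇒n18  → match P6@[6:8]
[9] read 'a'  n18⇒n11 (via fail)
[10] read 'd'  n11⇒n0 (via fail)
[11] read 'b'  n0⇒n1
[12] read 'b'  n1⇒n2
[13] read 'a'  n2⇒n3  → match P2@[12:13]
[14] read 'c'  n3⇒n7 (via fail)  → match P4@[14:14],P5@[13:14]
[15] read 'a'  n7⇒n8
[16] read 'd'  n8⇒n9
[17] read 'a'  n9⇒n10  → match P1@[12:17]
[18] read 'b'  n10⇒n1 (via fail)
[19] read 'd'  n1⇒n0 (via fail)
[20] read 'b'  n0⇒n1
[21] read 'b'  n1⇒n2
[22] read 'a'  n2⇒n3  → match P2@[21:22]
[23] read 'a'  n3⇒n4
[24] read 'c'  n4⇒n5  → match P0@[20:24],P4@[24:24],P5@[23:24],P7@[22:24]
[25] read 'a'  n5⇒n11 (via fail)
[26] read 'b'  n11⇒n1 (via fail)
[27] read 'a'  n1⇒n6  → match P2@[26:27]
[28] read 'c'  n6⇒n7  → match P4@[28:28],P5@[27:28]
[29] read 'a'  n7⇒n8
[30] read 'd'  n8⇒n9
[31] read 'a'  n9⇒n10  → match P1@[26:31]
[32] read 'c'  n10⇒n12 (via fail)  → match P4@[32:32],P5@[31:32]
[33] read 'c'  n12⇒n13  → match P4@[33:33]
[34] read 'a'  n13⇒n11 (via fail)
[35] read 'b'  n11⇒n1 (via fail)
[36] read 'a'  n1⇒n6  → match P2@[35:36]
[37] read 'c'  n6⇒n7  → match P4@[37:37],P5@[36:37]
[38] read 'a'  n7⇒n8
[39] read 'd'  n8⇒n9
[40] read 'a'  n9⇒n10  → match P1@[35:40]
[41] read 'c'  n10⇒n12 (via fail)  → match P4@[41:41],P5@[40:41]
[42] read 'd'  n12⇒n17 (via fail)
[43] read 'd'  n17⇒n18  → match P6@[41:43]
[44] read 'b'  n18⇒n1 (via fail)
[45] read 'b'  n1⇒n2
[46] read 'a'  n2⇒n3  → match P2@[45:46]
[47] read 'a'  n3⇒n4
[48] read 'c'  n4⇒n5  → match P0@[44:48],P4@[48:48],P5@[47:48],P7@[46:48]
[49] read 'a'  n5⇒n11 (via fail)
[50] read 'c'  n11⇒n12  → match P4@[50:50],P5@[49:50]
[51] read 'd'  n12⇒n17 (via fail)
[52] read 'a'  n17⇒n11 (via fail)
[53] read 'a'  n11⇒n19
[54] read 'c'  n19⇒n20  → match P4@[54:54],P5@[53:54],P7@[52:54]
[55] read 'c'  n20⇒n13 (via fail)  → match P4@[55:55]
[56] read 'a'  n13⇒n11 (via fail)
[57] read 'b'  n11⇒n1 (via fail)
[58] read 'c'  n1⇒n16 (via fail)  → match P4@[58:58]
[59] read 'c'  n16⇒n16 (via fail)  → match P4@[59:59]
[60] read 'd'  n16⇒n17
[61] read 'c'  n17⇒n16 (via fail)  → match P4@[61:61]
[62] read 'a'  n16⇒n11 (via fail)
[63] read 'c'  n11⇒n12  → match P4@[63:63],P5@[62:63]
[64] read 'c'  n12⇒n13  → match P4@[64:64]
[65] read 'c'  n13⇒n14  → match P4@[65:65]
[66] read 'a'  n14⇒n15  → match P3@[62:66]
[67] read 'b'  n15⇒n1 (via fail)
[68] read 'a'  n1⇒n6  → match P2@[67:68]
[69] read 'a'  n6⇒n19 (via fail)
[70] read 'c'  n19⇒n20  → match P4@[70:70],P5@[69:70],P7@[68:70]
[71] read 'b'  n20⇒n1 (via fail)
[72] read 'b'  n1⇒n2
[73] read 'b'  n2⇒n2 (via fail)
[74] read 'a'  n2⇒n3  → match P2@[73:74]
[75] read 'd'  n3⇒n0 (via fail)
[76] read 'a'  n0⇒n11
[77] read 'a'  n11⇒n19
[78] read 'c'  n19⇒n20  → match P4@[78:78],P5@[77:78],P7@[76:78]
[79] read 'a'  n20⇒n11 (via fail)

Matches: [[1,4],[1,5],[5,4],[5,5],[5,7],[6,4],[8,6],[13,2],[14,4],[14,5],[17,1],[22,2],[24,0],[24,4],[24,5],[24,7],[27,2],[28,4],[28,5],[31,1],[32,4],[32,5],[33,4],[36,2],[37,4],[37,5],[40,1],[41,4],[41,5],[43,6],[46,2],[48,0],[48,4],[48,5],[48,7],[50,4],[50,5],[54,4],[54,5],[54,7],[55,4],[58,4],[59,4],[61,4],[63,4],[63,5],[64,4],[65,4],[66,3],[68,2],[70,4],[70,5],[70,7],[74,2],[78,4],[78,5],[78,7]]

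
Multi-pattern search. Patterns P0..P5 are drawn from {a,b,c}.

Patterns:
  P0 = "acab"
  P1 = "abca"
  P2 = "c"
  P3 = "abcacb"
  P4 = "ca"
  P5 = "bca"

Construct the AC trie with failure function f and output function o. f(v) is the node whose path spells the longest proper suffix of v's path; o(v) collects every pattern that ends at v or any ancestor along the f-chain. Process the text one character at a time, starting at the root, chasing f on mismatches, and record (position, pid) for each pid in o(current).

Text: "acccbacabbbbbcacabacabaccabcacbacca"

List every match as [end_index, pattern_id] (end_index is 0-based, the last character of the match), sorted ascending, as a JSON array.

Build:
Trie nodes:
  n0 'ε': a→1 b→12 c→8
  n1 'a': b→5 c→2
  n2 'ac': a→3
  n3 'aca': b→4
  n4 'acab': ·  [P0 ends]
  n5 'ab': c→6
  n6 'abc': a→7
  n7 'abca': c→9  [P1 ends]
  n8 'c': a→11  [P2 ends]
  n9 'abcac': b→10
  n10 'abcacb': ·  [P3 ends]
  n11 'ca': ·  [P4 ends]
  n12 'b': c→13
  n13 'bc': a→14
  n14 'bca': ·  [P5 ends]

Failure links (BFS by depth):
  fail(1) 'a': from fail(0)=0 chase 'a': 0 ⇒ 0;  out=∅∪out(0)=∅
  fail(8) 'c': from fail(0)=0 chase 'c': 0 ⇒ 0;  out={2}∪out(0)={2}
  fail(12) 'b': from fail(0)=0 chase 'b': 0 ⇒ 0;  out=∅∪out(0)=∅
  fail(2) 'ac': from fail(1)=0 chase 'c': 0 ⇒ 8;  out=∅∪out(8)={2}
  fail(5) 'ab': from fail(1)=0 chase 'b': 0 ⇒ 12;  out=∅∪out(12)=∅
  fail(11) 'ca': from fail(8)=0 chase 'a': 0 ⇒ 1;  out={4}∪out(1)={4}
  fail(13) 'bc': from fail(12)=0 chase 'c': 0 ⇒ 8;  out=∅∪out(8)={2}
  fail(3) 'aca': from fail(2)=8 chase 'a': 8 ⇒ 11;  out=∅∪out(11)={4}
  fail(6) 'abc': from fail(5)=12 chase 'c': 12 ⇒ 13;  out=∅∪out(13)={2}
  fail(14) 'bca': from fail(13)=8 chase 'a': 8 ⇒ 11;  out={5}∪out(11)={4,5}
  fail(4) 'acab': from fail(3)=11 chase 'b': 11→1 ⇒ 5;  out={0}∪out(5)={0}
  fail(7) 'abca': from fail(6)=13 chase 'a': 13 ⇒ 14;  out={1}∪out(14)={1,4,5}
  fail(9) 'abcac': from fail(7)=14 chase 'c': 14→11→1 ⇒ 2;  out=∅∪out(2)={2}
  fail(10) 'abcacb': from fail(9)=2 chase 'b': 2→8→0 ⇒ 12;  out={3}∪out(12)={3}

Scan:
i=0 'a': node 0→1
i=1 'c': node 1→2  ** P2@[1:1]
i=2 'c': node 2→8 ·f  ** P2@[2:2]
i=3 'c': node 8→8 ·f  ** P2@[3:3]
i=4 'b': node 8→12 ·f
i=5 'a': node 12→1 ·f
i=6 'c': node 1→2  ** P2@[6:6]
i=7 'a': node 2→3  ** P4@[6:7]
i=8 'b': node 3→4  ** P0@[5:8]
i=9 'b': node 4→12 ·f
i=10 'b': node 12→12 ·f
i=11 'b': node 12→12 ·f
i=12 'b': node 12→12 ·f
i=13 'c': node 12→13  ** P2@[13:13]
i=14 'a': node 13→14  ** P4@[13:14],P5@[12:14]
i=15 'c': node 14→2 ·f  ** P2@[15:15]
i=16 'a': node 2→3  ** P4@[15:16]
i=17 'b': node 3→4  ** P0@[14:17]
i=18 'a': node 4→1 ·f
i=19 'c': node 1→2  ** P2@[19:19]
i=20 'a': node 2→3  ** P4@[19:20]
i=21 'b': node 3→4  ** P0@[18:21]
i=22 'a': node 4→1 ·f
i=23 'c': node 1→2  ** P2@[23:23]
i=24 'c': node 2→8 ·f  ** P2@[24:24]
i=25 'a': node 8→11  ** P4@[24:25]
i=26 'b': node 11→5 ·f
i=27 'c': node 5→6  ** P2@[27:27]
i=28 'a': node 6→7  ** P1@[25:28],P4@[27:28],P5@[26:28]
i=29 'c': node 7→9  ** P2@[29:29]
i=30 'b': node 9→10  ** P3@[25:30]
i=31 'a': node 10→1 ·f
i=32 'c': node 1→2  ** P2@[32:32]
i=33 'c': node 2→8 ·f  ** P2@[33:33]
i=34 'a': node 8→11  ** P4@[33:34]

All matches (sorted): [[1,2],[2,2],[3,2],[6,2],[7,4],[8,0],[13,2],[14,4],[14,5],[15,2],[16,4],[17,0],[19,2],[20,4],[21,0],[23,2],[24,2],[25,4],[27,2],[28,1],[28,4],[28,5],[29,2],[30,3],[32,2],[33,2],[34,4]]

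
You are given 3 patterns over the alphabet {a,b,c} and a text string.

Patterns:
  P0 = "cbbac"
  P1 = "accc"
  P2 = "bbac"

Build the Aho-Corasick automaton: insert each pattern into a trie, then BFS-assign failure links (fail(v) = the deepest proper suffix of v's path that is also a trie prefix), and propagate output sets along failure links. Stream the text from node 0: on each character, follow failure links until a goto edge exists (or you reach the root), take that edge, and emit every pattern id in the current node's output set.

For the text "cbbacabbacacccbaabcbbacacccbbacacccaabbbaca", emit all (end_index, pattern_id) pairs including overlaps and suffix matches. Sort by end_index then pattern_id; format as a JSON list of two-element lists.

Construct AC machine:
Trie (insert patterns):
  n0 'ε': a→6 b→10 c→1
  n1 'c': b→2
  n2 'cb': b→3
  n3 'cbb': a→4
  n4 'cbba': c→5
  n5 'cbbac': ·  ←P0
  n6 'a': c→7
  n7 'ac': c→8
  n8 'acc': c→9
  n9 'accc': ·  ←P1
  n10 'b': b→11
  n11 'bb': a→12
  n12 'bba': c→13
  n13 'bbac': ·  ←P2

BFS fail/out derivation:
  fail(1) 'c': from fail(0)=0 chase 'c': 0 ⇒ 0;  out=∅∪out(0)=∅
  fail(6) 'a': from fail(0)=0 chase 'a': 0 ⇒ 0;  out=∅∪out(0)=∅
  fail(10) 'b': from fail(0)=0 chase 'b': 0 ⇒ 0;  out=∅∪out(0)=∅
  fail(2) 'cb': from fail(1)=0 chase 'b': 0 ⇒ 10;  out=∅∪out(10)=∅
  fail(7) 'ac': from fail(6)=0 chase 'c': 0 ⇒ 1;  out=∅∪out(1)=∅
  fail(11) 'bb': from fail(10)=0 chase 'b': 0 ⇒ 10;  out=∅∪out(10)=∅
  fail(3) 'cbb': from fail(2)=10 chase 'b': 10 ⇒ 11;  out=∅∪out(11)=∅
  fail(8) 'acc': from fail(7)=1 chase 'c': 1→0 ⇒ 1;  out=∅∪out(1)=∅
  fail(12) 'bba': from fail(11)=10 chase 'a': 10→0 ⇒ 6;  out=∅∪out(6)=∅
  fail(4) 'cbba': from fail(3)=11 chase 'a': 11 ⇒ 12;  out=∅∪out(12)=∅
  fail(9) 'accc': from fail(8)=1 chase 'c': 1→0 ⇒ 1;  out={1}∪out(1)={1}
  fail(13) 'bbac': from fail(12)=6 chase 'c': 6 ⇒ 7;  out={2}∪out(7)={2}
  fail(5) 'cbbac': from fail(4)=12 chase 'c': 12 ⇒ 13;  out={0}∪out(13)={0,2}

Run:
pos 0 'c': at 1
pos 1 'b': at 2
pos 2 'b': at 3
pos 3 'a': at 4
pos 4 'c': at 5  ** P0@[0:4],P2@[1:4]
pos 5 'a': at 6 (fail-walked)
pos 6 'b': at 10 (fail-walked)
pos 7 'b': at 11
pos 8 'a': at 12
pos 9 'c': at 13  ** P2@[6:9]
pos 10 'a': at 6 (fail-walked)
pos 11 'c': at 7
pos 12 'c': at 8
pos 13 'c': at 9  ** P1@[10:13]
pos 14 'b': at 2 (fail-walked)
pos 15 'a': at 6 (fail-walked)
pos 16 'a': at 6 (fail-walked)
pos 17 'b': at 10 (fail-walked)
pos 18 'c': at 1 (fail-walked)
pos 19 'b': at 2
pos 20 'b': at 3
pos 21 'a': at 4
pos 22 'c': at 5  ** P0@[18:22],P2@[19:22]
pos 23 'a': at 6 (fail-walked)
pos 24 'c': at 7
pos 25 'c': at 8
pos 26 'c': at 9  ** P1@[23:26]
pos 27 'b': at 2 (fail-walked)
pos 28 'b': at 3
pos 29 'a': at 4
pos 30 'c': at 5  ** P0@[26:30],P2@[27:30]
pos 31 'a': at 6 (fail-walked)
pos 32 'c': at 7
pos 33 'c': at 8
pos 34 'c': at 9  ** P1@[31:34]
pos 35 'a': at 6 (fail-walked)
pos 36 'a': at 6 (fail-walked)
pos 37 'b': at 10 (fail-walked)
pos 38 'b': at 11
pos 39 'b': at 11 (fail-walked)
pos 40 'a': at 12
pos 41 'c': at 13  ** P2@[38:41]
pos 42 'a': at 6 (fail-walked)

Result: [[4,0],[4,2],[9,2],[13,1],[22,0],[22,2],[26,1],[30,0],[30,2],[34,1],[41,2]]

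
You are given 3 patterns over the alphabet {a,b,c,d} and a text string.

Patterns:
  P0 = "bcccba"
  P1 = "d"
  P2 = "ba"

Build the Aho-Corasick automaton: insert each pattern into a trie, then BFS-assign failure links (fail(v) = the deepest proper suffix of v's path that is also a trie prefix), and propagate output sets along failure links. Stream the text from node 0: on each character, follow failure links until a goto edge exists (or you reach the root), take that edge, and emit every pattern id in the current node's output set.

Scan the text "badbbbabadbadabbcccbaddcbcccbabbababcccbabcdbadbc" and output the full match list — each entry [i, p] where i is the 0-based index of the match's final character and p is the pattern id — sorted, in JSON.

Build automaton:
Trie nodes:
  0='ε' goto b→1 d→7
  1='b' goto a→8 c→2
  2='bc' goto c→3
  3='bcc' goto c→4
  4='bccc' goto b→5
  5='bcccb' goto a→6
  6='bcccba' goto ·  [P0 ends]
  7='d' goto ·  [P1 ends]
  8='ba' goto ·  [P2 ends]

BFS fail/out derivation:
  n1('b'): parent n0 fail=0; on 'b' 0 → fail=0;  out ∅∪∅=∅
  n7('d'): parent n0 fail=0; on 'd' 0 → fail=0;  out {1}∪∅={1}
  n2('bc'): parent n1 fail=0; on 'c' 0 → fail=0;  out ∅∪∅=∅
  n8('ba'): parent n1 fail=0; on 'a' 0 → fail=0;  out {2}∪∅={2}
  n3('bcc'): parent n2 fail=0; on 'c' 0 → fail=0;  out ∅∪∅=∅
  n4('bccc'): parent n3 fail=0; on 'c' 0 → fail=0;  out ∅∪∅=∅
  n5('bcccb'): parent n4 fail=0; on 'b' 0 → fail=1;  out ∅∪∅=∅
  n6('bcccba'): parent n5 fail=1; on 'a' 1 → fail=8;  out {0}∪{2}={0,2}

Run:
i=0 'b': node 0→1
i=1 'a': node 1→8  emit P2@[0:1]
i=2 'd': node 8→7 (fail-walked)  emit P1@[2:2]
i=3 'b': node 7→1 (fail-walked)
i=4 'b': node 1→1 (fail-walked)
i=5 'b': node 1→1 (fail-walked)
i=6 'a': node 1→8  emit P2@[5:6]
i=7 'b': node 8→1 (fail-walked)
i=8 'a': node 1→8  emit P2@[7:8]
i=9 'd': node 8→7 (fail-walked)  emit P1@[9:9]
i=10 'b': node 7→1 (fail-walked)
i=11 'a': node 1→8  emit P2@[10:11]
i=12 'd': node 8→7 (fail-walked)  emit P1@[12:12]
i=13 'a': node 7→0 (fail-walked)
i=14 'b': node 0→1
i=15 'b': node 1→1 (fail-walked)
i=16 'c': node 1→2
i=17 'c': node 2→3
i=18 'c': node 3→4
i=19 'b': node 4→5
i=20 'a': node 5→6  emit P0@[15:20],P2@[19:20]
i=21 'd': node 6→7 (fail-walked)  emit P1@[21:21]
i=22 'd': node 7→7 (fail-walked)  emit P1@[22:22]
i=23 'c': node 7→0 (fail-walked)
i=24 'b': node 0→1
i=25 'c': node 1→2
i=26 'c': node 2→3
i=27 'c': node 3→4
i=28 'b': node 4→5
i=29 'a': node 5→6  emit P0@[24:29],P2@[28:29]
i=30 'b': node 6→1 (fail-walked)
i=31 'b': node 1→1 (fail-walked)
i=32 'a': node 1→8  emit P2@[31:32]
i=33 'b': node 8→1 (fail-walked)
i=34 'a': node 1→8  emit P2@[33:34]
i=35 'b': node 8→1 (fail-walked)
i=36 'c': node 1→2
i=37 'c': node 2→3
i=38 'c': node 3→4
i=39 'b': node 4→5
i=40 'a': node 5→6  emit P0@[35:40],P2@[39:40]
i=41 'b': node 6→1 (fail-walked)
i=42 'c': node 1→2
i=43 'd': node 2→7 (fail-walked)  emit P1@[43:43]
i=44 'b': node 7→1 (fail-walked)
i=45 'a': node 1→8  emit P2@[44:45]
i=46 'd': node 8→7 (fail-walked)  emit P1@[46:46]
i=47 'b': node 7→1 (fail-walked)
i=48 'c': node 1→2

All matches (sorted): [[1,2],[2,1],[6,2],[8,2],[9,1],[11,2],[12,1],[20,0],[20,2],[21,1],[22,1],[29,0],[29,2],[32,2],[34,2],[40,0],[40,2],[43,1],[45,2],[46,1]]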